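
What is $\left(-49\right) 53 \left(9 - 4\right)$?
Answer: $-12985$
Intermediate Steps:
$\left(-49\right) 53 \left(9 - 4\right) = - 2597 \left(9 - 4\right) = \left(-2597\right) 5 = -12985$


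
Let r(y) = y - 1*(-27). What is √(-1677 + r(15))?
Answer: I*√1635 ≈ 40.435*I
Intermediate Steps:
r(y) = 27 + y (r(y) = y + 27 = 27 + y)
√(-1677 + r(15)) = √(-1677 + (27 + 15)) = √(-1677 + 42) = √(-1635) = I*√1635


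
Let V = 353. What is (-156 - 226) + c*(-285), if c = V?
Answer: -100987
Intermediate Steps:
c = 353
(-156 - 226) + c*(-285) = (-156 - 226) + 353*(-285) = -382 - 100605 = -100987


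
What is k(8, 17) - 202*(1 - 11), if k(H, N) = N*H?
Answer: 2156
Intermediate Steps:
k(H, N) = H*N
k(8, 17) - 202*(1 - 11) = 8*17 - 202*(1 - 11) = 136 - (-2020) = 136 - 202*(-10) = 136 + 2020 = 2156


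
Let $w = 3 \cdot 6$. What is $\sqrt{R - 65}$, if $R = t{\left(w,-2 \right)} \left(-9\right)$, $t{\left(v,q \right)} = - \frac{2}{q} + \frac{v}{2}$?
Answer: $i \sqrt{155} \approx 12.45 i$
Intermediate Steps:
$w = 18$
$t{\left(v,q \right)} = \frac{v}{2} - \frac{2}{q}$ ($t{\left(v,q \right)} = - \frac{2}{q} + v \frac{1}{2} = - \frac{2}{q} + \frac{v}{2} = \frac{v}{2} - \frac{2}{q}$)
$R = -90$ ($R = \left(\frac{1}{2} \cdot 18 - \frac{2}{-2}\right) \left(-9\right) = \left(9 - -1\right) \left(-9\right) = \left(9 + 1\right) \left(-9\right) = 10 \left(-9\right) = -90$)
$\sqrt{R - 65} = \sqrt{-90 - 65} = \sqrt{-155} = i \sqrt{155}$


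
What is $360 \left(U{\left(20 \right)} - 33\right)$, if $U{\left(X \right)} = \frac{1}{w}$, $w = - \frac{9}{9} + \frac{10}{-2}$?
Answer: $-11940$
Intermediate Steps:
$w = -6$ ($w = \left(-9\right) \frac{1}{9} + 10 \left(- \frac{1}{2}\right) = -1 - 5 = -6$)
$U{\left(X \right)} = - \frac{1}{6}$ ($U{\left(X \right)} = \frac{1}{-6} = - \frac{1}{6}$)
$360 \left(U{\left(20 \right)} - 33\right) = 360 \left(- \frac{1}{6} - 33\right) = 360 \left(- \frac{199}{6}\right) = -11940$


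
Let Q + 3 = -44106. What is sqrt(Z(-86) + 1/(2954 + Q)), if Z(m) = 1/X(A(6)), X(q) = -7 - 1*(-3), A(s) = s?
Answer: I*sqrt(1693898645)/82310 ≈ 0.50002*I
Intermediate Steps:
Q = -44109 (Q = -3 - 44106 = -44109)
X(q) = -4 (X(q) = -7 + 3 = -4)
Z(m) = -1/4 (Z(m) = 1/(-4) = -1/4)
sqrt(Z(-86) + 1/(2954 + Q)) = sqrt(-1/4 + 1/(2954 - 44109)) = sqrt(-1/4 + 1/(-41155)) = sqrt(-1/4 - 1/41155) = sqrt(-41159/164620) = I*sqrt(1693898645)/82310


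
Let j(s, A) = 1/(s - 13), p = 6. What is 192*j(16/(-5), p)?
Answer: -320/27 ≈ -11.852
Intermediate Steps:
j(s, A) = 1/(-13 + s)
192*j(16/(-5), p) = 192/(-13 + 16/(-5)) = 192/(-13 + 16*(-⅕)) = 192/(-13 - 16/5) = 192/(-81/5) = 192*(-5/81) = -320/27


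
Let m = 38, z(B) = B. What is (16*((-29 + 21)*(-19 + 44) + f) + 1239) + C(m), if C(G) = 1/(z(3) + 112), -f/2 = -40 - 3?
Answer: -67274/115 ≈ -584.99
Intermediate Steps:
f = 86 (f = -2*(-40 - 3) = -2*(-43) = 86)
C(G) = 1/115 (C(G) = 1/(3 + 112) = 1/115)
(16*((-29 + 21)*(-19 + 44) + f) + 1239) + C(m) = (16*((-29 + 21)*(-19 + 44) + 86) + 1239) + 1/115 = (16*(-8*25 + 86) + 1239) + 1/115 = (16*(-200 + 86) + 1239) + 1/115 = (16*(-114) + 1239) + 1/115 = (-1824 + 1239) + 1/115 = -585 + 1/115 = -67274/115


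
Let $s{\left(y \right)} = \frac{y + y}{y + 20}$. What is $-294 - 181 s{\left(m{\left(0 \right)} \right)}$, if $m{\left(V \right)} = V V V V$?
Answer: $-294$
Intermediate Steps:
$m{\left(V \right)} = V^{4}$ ($m{\left(V \right)} = V^{2} V V = V^{3} V = V^{4}$)
$s{\left(y \right)} = \frac{2 y}{20 + y}$
$-294 - 181 s{\left(m{\left(0 \right)} \right)} = -294 - 181 \frac{2 \cdot 0^{4}}{20 + 0^{4}} = -294 - 181 \cdot 2 \cdot 0 \frac{1}{20 + 0} = -294 - 181 \cdot 2 \cdot 0 \cdot \frac{1}{20} = -294 - 0 = -294 + 0 = -294$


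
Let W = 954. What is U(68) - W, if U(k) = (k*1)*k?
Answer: 3670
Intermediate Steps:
U(k) = k² (U(k) = k*k = k²)
U(68) - W = 68² - 1*954 = 4624 - 954 = 3670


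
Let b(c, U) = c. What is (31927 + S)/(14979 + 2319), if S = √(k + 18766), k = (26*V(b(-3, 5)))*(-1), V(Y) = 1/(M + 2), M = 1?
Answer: 31927/17298 + 2*√10551/25947 ≈ 1.8536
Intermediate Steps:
V(Y) = ⅓ (V(Y) = 1/(1 + 2) = 1/3 = ⅓)
k = -26/3 (k = (26*(⅓))*(-1) = (26/3)*(-1) = -26/3 ≈ -8.6667)
S = 4*√10551/3 (S = √(-26/3 + 18766) = √(56272/3) = 4*√10551/3 ≈ 136.96)
(31927 + S)/(14979 + 2319) = (31927 + 4*√10551/3)/(14979 + 2319) = (31927 + 4*√10551/3)/17298 = (31927 + 4*√10551/3)*(1/17298) = 31927/17298 + 2*√10551/25947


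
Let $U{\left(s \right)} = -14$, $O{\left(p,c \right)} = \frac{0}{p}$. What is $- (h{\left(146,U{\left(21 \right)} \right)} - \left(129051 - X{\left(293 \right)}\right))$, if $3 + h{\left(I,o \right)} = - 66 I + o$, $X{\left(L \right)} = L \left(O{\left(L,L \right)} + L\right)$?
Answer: $52855$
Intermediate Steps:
$O{\left(p,c \right)} = 0$
$X{\left(L \right)} = L^{2}$ ($X{\left(L \right)} = L \left(0 + L\right) = L L = L^{2}$)
$h{\left(I,o \right)} = -3 + o - 66 I$ ($h{\left(I,o \right)} = -3 - \left(- o + 66 I\right) = -3 + o - 66 I$)
$- (h{\left(146,U{\left(21 \right)} \right)} - \left(129051 - X{\left(293 \right)}\right)) = - (\left(-3 - 14 - 9636\right) - \left(129051 - 293^{2}\right)) = - (\left(-3 - 14 - 9636\right) - \left(129051 - 85849\right)) = - (-9653 - \left(129051 - 85849\right)) = - (-9653 - 43202) = \left(-1\right) \left(-52855\right) = 52855$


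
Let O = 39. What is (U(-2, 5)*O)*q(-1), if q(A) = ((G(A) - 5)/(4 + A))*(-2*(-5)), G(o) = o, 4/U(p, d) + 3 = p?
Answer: 624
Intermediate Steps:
U(p, d) = 4/(-3 + p)
q(A) = 10*(-5 + A)/(4 + A) (q(A) = ((A - 5)/(4 + A))*(-2*(-5)) = ((-5 + A)/(4 + A))*10 = 10*(-5 + A)/(4 + A))
(U(-2, 5)*O)*q(-1) = ((4/(-3 - 2))*39)*(10*(-5 - 1)/(4 - 1)) = ((4/(-5))*39)*(10*(-6)/3) = ((4*(-⅕))*39)*(10*(⅓)*(-6)) = -⅘*39*(-20) = -156/5*(-20) = 624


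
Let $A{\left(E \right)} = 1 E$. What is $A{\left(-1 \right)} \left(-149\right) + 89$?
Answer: $238$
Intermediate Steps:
$A{\left(E \right)} = E$
$A{\left(-1 \right)} \left(-149\right) + 89 = \left(-1\right) \left(-149\right) + 89 = 149 + 89 = 238$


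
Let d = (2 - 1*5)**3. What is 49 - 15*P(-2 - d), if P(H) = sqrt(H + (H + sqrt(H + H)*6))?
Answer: 49 - 15*sqrt(50 + 30*sqrt(2)) ≈ -95.208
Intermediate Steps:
d = -27 (d = (2 - 5)**3 = (-3)**3 = -27)
P(H) = sqrt(2*H + 6*sqrt(2)*sqrt(H)) (P(H) = sqrt(H + (H + sqrt(2*H)*6)) = sqrt(H + (H + (sqrt(2)*sqrt(H))*6)) = sqrt(H + (H + 6*sqrt(2)*sqrt(H))) = sqrt(2*H + 6*sqrt(2)*sqrt(H)))
49 - 15*P(-2 - d) = 49 - 15*sqrt(2*(-2 - 1*(-27)) + 6*sqrt(2)*sqrt(-2 - 1*(-27))) = 49 - 15*sqrt(2*(-2 + 27) + 6*sqrt(2)*sqrt(-2 + 27)) = 49 - 15*sqrt(2*25 + 6*sqrt(2)*sqrt(25)) = 49 - 15*sqrt(50 + 6*sqrt(2)*5) = 49 - 15*sqrt(50 + 30*sqrt(2))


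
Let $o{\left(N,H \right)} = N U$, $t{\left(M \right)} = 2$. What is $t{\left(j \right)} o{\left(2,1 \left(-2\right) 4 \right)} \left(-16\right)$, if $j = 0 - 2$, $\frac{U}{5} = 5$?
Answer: $-1600$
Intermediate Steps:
$U = 25$ ($U = 5 \cdot 5 = 25$)
$j = -2$
$o{\left(N,H \right)} = 25 N$ ($o{\left(N,H \right)} = N 25 = 25 N$)
$t{\left(j \right)} o{\left(2,1 \left(-2\right) 4 \right)} \left(-16\right) = 2 \cdot 25 \cdot 2 \left(-16\right) = 2 \cdot 50 \left(-16\right) = 100 \left(-16\right) = -1600$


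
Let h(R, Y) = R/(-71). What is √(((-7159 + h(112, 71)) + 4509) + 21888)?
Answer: 3*√10774534/71 ≈ 138.70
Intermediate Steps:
h(R, Y) = -R/71 (h(R, Y) = R*(-1/71) = -R/71)
√(((-7159 + h(112, 71)) + 4509) + 21888) = √(((-7159 - 1/71*112) + 4509) + 21888) = √(((-7159 - 112/71) + 4509) + 21888) = √((-508401/71 + 4509) + 21888) = √(-188262/71 + 21888) = √(1365786/71) = 3*√10774534/71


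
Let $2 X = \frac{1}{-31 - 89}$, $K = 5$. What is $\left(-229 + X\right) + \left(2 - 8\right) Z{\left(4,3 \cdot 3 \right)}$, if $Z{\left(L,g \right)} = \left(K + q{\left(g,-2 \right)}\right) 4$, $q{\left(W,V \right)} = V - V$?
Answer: $- \frac{83761}{240} \approx -349.0$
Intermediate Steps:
$q{\left(W,V \right)} = 0$
$Z{\left(L,g \right)} = 20$ ($Z{\left(L,g \right)} = \left(5 + 0\right) 4 = 5 \cdot 4 = 20$)
$X = - \frac{1}{240}$ ($X = \frac{1}{2 \left(-31 - 89\right)} = \frac{1}{2 \left(-120\right)} = \frac{1}{2} \left(- \frac{1}{120}\right) = - \frac{1}{240} \approx -0.0041667$)
$\left(-229 + X\right) + \left(2 - 8\right) Z{\left(4,3 \cdot 3 \right)} = \left(-229 - \frac{1}{240}\right) + \left(2 - 8\right) 20 = - \frac{54961}{240} - 120 = - \frac{83761}{240}$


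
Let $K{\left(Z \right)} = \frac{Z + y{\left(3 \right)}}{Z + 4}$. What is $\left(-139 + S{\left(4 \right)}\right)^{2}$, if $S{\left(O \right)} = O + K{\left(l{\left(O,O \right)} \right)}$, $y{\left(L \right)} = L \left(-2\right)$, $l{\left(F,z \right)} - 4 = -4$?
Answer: $\frac{74529}{4} \approx 18632.0$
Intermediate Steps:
$l{\left(F,z \right)} = 0$ ($l{\left(F,z \right)} = 4 - 4 = 0$)
$y{\left(L \right)} = - 2 L$
$K{\left(Z \right)} = \frac{-6 + Z}{4 + Z}$ ($K{\left(Z \right)} = \frac{Z - 6}{Z + 4} = \frac{Z - 6}{4 + Z} = \frac{-6 + Z}{4 + Z}$)
$S{\left(O \right)} = - \frac{3}{2} + O$ ($S{\left(O \right)} = O + \frac{-6 + 0}{4 + 0} = O + \frac{1}{4} \left(-6\right) = O - \frac{3}{2} = - \frac{3}{2} + O$)
$\left(-139 + S{\left(4 \right)}\right)^{2} = \left(-139 + \left(- \frac{3}{2} + 4\right)\right)^{2} = \left(-139 + \frac{5}{2}\right)^{2} = \left(- \frac{273}{2}\right)^{2} = \frac{74529}{4}$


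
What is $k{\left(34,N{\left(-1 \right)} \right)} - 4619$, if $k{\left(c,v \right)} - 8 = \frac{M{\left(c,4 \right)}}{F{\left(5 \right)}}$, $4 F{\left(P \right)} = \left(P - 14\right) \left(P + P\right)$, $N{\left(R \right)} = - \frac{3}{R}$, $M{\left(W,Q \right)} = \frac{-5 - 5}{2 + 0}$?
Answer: $- \frac{41497}{9} \approx -4610.8$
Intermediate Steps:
$M{\left(W,Q \right)} = -5$ ($M{\left(W,Q \right)} = - \frac{10}{2} = \left(-10\right) \frac{1}{2} = -5$)
$F{\left(P \right)} = \frac{P \left(-14 + P\right)}{2}$ ($F{\left(P \right)} = \frac{\left(P - 14\right) \left(P + P\right)}{4} = \frac{\left(-14 + P\right) 2 P}{4} = \frac{2 P \left(-14 + P\right)}{4} = \frac{P \left(-14 + P\right)}{2}$)
$k{\left(c,v \right)} = \frac{74}{9}$ ($k{\left(c,v \right)} = 8 - \frac{5}{\frac{1}{2} \cdot 5 \left(-14 + 5\right)} = 8 - \frac{5}{\frac{1}{2} \cdot 5 \left(-9\right)} = 8 - \frac{5}{- \frac{45}{2}} = 8 - - \frac{2}{9} = 8 + \frac{2}{9} = \frac{74}{9}$)
$k{\left(34,N{\left(-1 \right)} \right)} - 4619 = \frac{74}{9} - 4619 = - \frac{41497}{9}$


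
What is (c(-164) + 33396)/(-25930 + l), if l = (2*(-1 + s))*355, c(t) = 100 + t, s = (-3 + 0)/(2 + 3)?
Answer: -1282/1041 ≈ -1.2315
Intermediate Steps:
s = -⅗ (s = -3/5 = -3*⅕ = -⅗ ≈ -0.60000)
l = -1136 (l = (2*(-1 - ⅗))*355 = (2*(-8/5))*355 = -16/5*355 = -1136)
(c(-164) + 33396)/(-25930 + l) = ((100 - 164) + 33396)/(-25930 - 1136) = (-64 + 33396)/(-27066) = 33332*(-1/27066) = -1282/1041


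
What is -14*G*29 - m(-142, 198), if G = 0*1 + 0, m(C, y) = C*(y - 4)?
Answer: 27548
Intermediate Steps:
m(C, y) = C*(-4 + y)
G = 0 (G = 0 + 0 = 0)
-14*G*29 - m(-142, 198) = -14*0*29 - (-142)*(-4 + 198) = 0*29 - (-142)*194 = 0 - 1*(-27548) = 0 + 27548 = 27548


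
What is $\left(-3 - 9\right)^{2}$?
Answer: $144$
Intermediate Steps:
$\left(-3 - 9\right)^{2} = \left(-12\right)^{2} = 144$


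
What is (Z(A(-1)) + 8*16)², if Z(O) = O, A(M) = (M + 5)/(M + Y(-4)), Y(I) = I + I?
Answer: 1317904/81 ≈ 16270.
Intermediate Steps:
Y(I) = 2*I
A(M) = (5 + M)/(-8 + M) (A(M) = (M + 5)/(M + 2*(-4)) = (5 + M)/(M - 8) = (5 + M)/(-8 + M))
(Z(A(-1)) + 8*16)² = ((5 - 1)/(-8 - 1) + 8*16)² = (4/(-9) + 128)² = (-⅑*4 + 128)² = (-4/9 + 128)² = (1148/9)² = 1317904/81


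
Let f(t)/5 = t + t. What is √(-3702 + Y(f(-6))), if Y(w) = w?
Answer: 3*I*√418 ≈ 61.335*I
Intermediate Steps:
f(t) = 10*t (f(t) = 5*(t + t) = 5*(2*t) = 10*t)
√(-3702 + Y(f(-6))) = √(-3702 + 10*(-6)) = √(-3702 - 60) = √(-3762) = 3*I*√418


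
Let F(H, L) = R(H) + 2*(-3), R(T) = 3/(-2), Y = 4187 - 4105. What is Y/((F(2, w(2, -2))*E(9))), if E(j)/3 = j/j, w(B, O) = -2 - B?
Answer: -164/45 ≈ -3.6444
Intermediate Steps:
Y = 82
R(T) = -3/2 (R(T) = 3*(-1/2) = -3/2)
E(j) = 3 (E(j) = 3*(j/j) = 3*1 = 3)
F(H, L) = -15/2 (F(H, L) = -3/2 + 2*(-3) = -3/2 - 6 = -15/2)
Y/((F(2, w(2, -2))*E(9))) = 82/((-15/2*3)) = 82/(-45/2) = 82*(-2/45) = -164/45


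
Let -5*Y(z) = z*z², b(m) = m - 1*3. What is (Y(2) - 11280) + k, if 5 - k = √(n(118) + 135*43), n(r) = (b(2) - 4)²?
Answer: -56383/5 - √5830 ≈ -11353.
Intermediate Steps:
b(m) = -3 + m (b(m) = m - 3 = -3 + m)
n(r) = 25 (n(r) = ((-3 + 2) - 4)² = (-1 - 4)² = (-5)² = 25)
Y(z) = -z³/5 (Y(z) = -z*z²/5 = -z³/5)
k = 5 - √5830 (k = 5 - √(25 + 135*43) = 5 - √(25 + 5805) = 5 - √5830 ≈ -71.354)
(Y(2) - 11280) + k = (-⅕*2³ - 11280) + (5 - √5830) = (-⅕*8 - 11280) + (5 - √5830) = (-8/5 - 11280) + (5 - √5830) = -56408/5 + (5 - √5830) = -56383/5 - √5830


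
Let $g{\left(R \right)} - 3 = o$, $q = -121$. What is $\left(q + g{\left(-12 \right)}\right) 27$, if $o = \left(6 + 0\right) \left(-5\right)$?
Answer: $-3996$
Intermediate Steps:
$o = -30$ ($o = 6 \left(-5\right) = -30$)
$g{\left(R \right)} = -27$ ($g{\left(R \right)} = 3 - 30 = -27$)
$\left(q + g{\left(-12 \right)}\right) 27 = \left(-121 - 27\right) 27 = \left(-148\right) 27 = -3996$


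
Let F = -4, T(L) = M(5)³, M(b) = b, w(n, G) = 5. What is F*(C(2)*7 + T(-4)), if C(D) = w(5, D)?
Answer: -640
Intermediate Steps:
T(L) = 125 (T(L) = 5³ = 125)
C(D) = 5
F*(C(2)*7 + T(-4)) = -4*(5*7 + 125) = -4*(35 + 125) = -4*160 = -640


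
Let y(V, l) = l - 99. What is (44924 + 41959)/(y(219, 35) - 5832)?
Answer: -86883/5896 ≈ -14.736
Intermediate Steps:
y(V, l) = -99 + l
(44924 + 41959)/(y(219, 35) - 5832) = (44924 + 41959)/((-99 + 35) - 5832) = 86883/(-64 - 5832) = 86883/(-5896) = 86883*(-1/5896) = -86883/5896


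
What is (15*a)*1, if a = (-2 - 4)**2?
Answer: 540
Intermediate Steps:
a = 36 (a = (-6)**2 = 36)
(15*a)*1 = (15*36)*1 = 540*1 = 540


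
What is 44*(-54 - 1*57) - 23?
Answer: -4907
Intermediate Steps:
44*(-54 - 1*57) - 23 = 44*(-54 - 57) - 23 = 44*(-111) - 23 = -4884 - 23 = -4907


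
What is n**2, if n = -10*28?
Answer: 78400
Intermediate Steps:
n = -280
n**2 = (-280)**2 = 78400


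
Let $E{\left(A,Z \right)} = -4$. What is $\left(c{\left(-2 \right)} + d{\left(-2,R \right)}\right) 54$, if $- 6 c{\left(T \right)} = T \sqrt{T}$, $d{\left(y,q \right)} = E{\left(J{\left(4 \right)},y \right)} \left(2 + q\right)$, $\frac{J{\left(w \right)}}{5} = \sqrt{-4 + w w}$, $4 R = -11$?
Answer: $162 + 18 i \sqrt{2} \approx 162.0 + 25.456 i$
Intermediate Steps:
$R = - \frac{11}{4}$ ($R = \frac{1}{4} \left(-11\right) = - \frac{11}{4} \approx -2.75$)
$J{\left(w \right)} = 5 \sqrt{-4 + w^{2}}$ ($J{\left(w \right)} = 5 \sqrt{-4 + w w} = 5 \sqrt{-4 + w^{2}}$)
$d{\left(y,q \right)} = -8 - 4 q$ ($d{\left(y,q \right)} = - 4 \left(2 + q\right) = -8 - 4 q$)
$c{\left(T \right)} = - \frac{T^{\frac{3}{2}}}{6}$ ($c{\left(T \right)} = - \frac{T \sqrt{T}}{6} = - \frac{T^{\frac{3}{2}}}{6}$)
$\left(c{\left(-2 \right)} + d{\left(-2,R \right)}\right) 54 = \left(- \frac{\left(-2\right)^{\frac{3}{2}}}{6} - -3\right) 54 = \left(- \frac{\left(-2\right) i \sqrt{2}}{6} + \left(-8 + 11\right)\right) 54 = \left(\frac{i \sqrt{2}}{3} + 3\right) 54 = \left(3 + \frac{i \sqrt{2}}{3}\right) 54 = 162 + 18 i \sqrt{2}$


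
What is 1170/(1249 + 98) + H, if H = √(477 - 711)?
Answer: 390/449 + 3*I*√26 ≈ 0.8686 + 15.297*I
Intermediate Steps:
H = 3*I*√26 (H = √(-234) = 3*I*√26 ≈ 15.297*I)
1170/(1249 + 98) + H = 1170/(1249 + 98) + 3*I*√26 = 1170/1347 + 3*I*√26 = (1/1347)*1170 + 3*I*√26 = 390/449 + 3*I*√26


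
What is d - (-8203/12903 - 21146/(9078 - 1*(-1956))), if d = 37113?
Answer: 880700722511/23728617 ≈ 37116.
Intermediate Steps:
d - (-8203/12903 - 21146/(9078 - 1*(-1956))) = 37113 - (-8203/12903 - 21146/(9078 - 1*(-1956))) = 37113 - (-8203*1/12903 - 21146/(9078 + 1956)) = 37113 - (-8203/12903 - 21146/11034) = 37113 - (-8203/12903 - 21146*1/11034) = 37113 - (-8203/12903 - 10573/5517) = 37113 - 1*(-60559790/23728617) = 37113 + 60559790/23728617 = 880700722511/23728617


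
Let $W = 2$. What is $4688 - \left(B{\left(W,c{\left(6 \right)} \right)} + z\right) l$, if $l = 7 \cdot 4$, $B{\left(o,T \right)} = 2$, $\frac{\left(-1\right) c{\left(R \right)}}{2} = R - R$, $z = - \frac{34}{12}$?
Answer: $\frac{14134}{3} \approx 4711.3$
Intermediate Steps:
$z = - \frac{17}{6}$ ($z = \left(-34\right) \frac{1}{12} = - \frac{17}{6} \approx -2.8333$)
$c{\left(R \right)} = 0$ ($c{\left(R \right)} = - 2 \left(R - R\right) = \left(-2\right) 0 = 0$)
$l = 28$
$4688 - \left(B{\left(W,c{\left(6 \right)} \right)} + z\right) l = 4688 - \left(2 - \frac{17}{6}\right) 28 = 4688 - \left(- \frac{5}{6}\right) 28 = 4688 - - \frac{70}{3} = 4688 + \frac{70}{3} = \frac{14134}{3}$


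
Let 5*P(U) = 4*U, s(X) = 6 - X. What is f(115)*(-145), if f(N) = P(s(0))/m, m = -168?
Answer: 29/7 ≈ 4.1429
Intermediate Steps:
P(U) = 4*U/5 (P(U) = (4*U)/5 = 4*U/5)
f(N) = -1/35 (f(N) = (4*(6 - 1*0)/5)/(-168) = (4*(6 + 0)/5)*(-1/168) = ((4/5)*6)*(-1/168) = (24/5)*(-1/168) = -1/35)
f(115)*(-145) = -1/35*(-145) = 29/7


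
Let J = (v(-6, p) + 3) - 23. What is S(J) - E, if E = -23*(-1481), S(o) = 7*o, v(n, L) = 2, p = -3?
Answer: -34189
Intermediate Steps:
J = -18 (J = (2 + 3) - 23 = 5 - 23 = -18)
E = 34063
S(J) - E = 7*(-18) - 1*34063 = -126 - 34063 = -34189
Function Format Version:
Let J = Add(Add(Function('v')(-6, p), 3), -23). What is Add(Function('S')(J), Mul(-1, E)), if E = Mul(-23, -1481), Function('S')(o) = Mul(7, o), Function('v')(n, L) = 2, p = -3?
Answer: -34189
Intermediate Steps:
J = -18 (J = Add(Add(2, 3), -23) = Add(5, -23) = -18)
E = 34063
Add(Function('S')(J), Mul(-1, E)) = Add(Mul(7, -18), Mul(-1, 34063)) = Add(-126, -34063) = -34189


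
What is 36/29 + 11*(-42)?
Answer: -13362/29 ≈ -460.76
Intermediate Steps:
36/29 + 11*(-42) = 36*(1/29) - 462 = 36/29 - 462 = -13362/29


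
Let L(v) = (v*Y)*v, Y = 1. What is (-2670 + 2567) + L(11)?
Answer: 18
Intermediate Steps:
L(v) = v**2 (L(v) = (v*1)*v = v*v = v**2)
(-2670 + 2567) + L(11) = (-2670 + 2567) + 11**2 = -103 + 121 = 18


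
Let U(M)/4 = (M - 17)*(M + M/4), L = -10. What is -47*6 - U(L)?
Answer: -1632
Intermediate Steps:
U(M) = 5*M*(-17 + M) (U(M) = 4*((M - 17)*(M + M/4)) = 4*((-17 + M)*(M + M*(1/4))) = 4*((-17 + M)*(M + M/4)) = 4*((-17 + M)*(5*M/4)) = 4*(5*M*(-17 + M)/4) = 5*M*(-17 + M))
-47*6 - U(L) = -47*6 - 5*(-10)*(-17 - 10) = -282 - 5*(-10)*(-27) = -282 - 1*1350 = -282 - 1350 = -1632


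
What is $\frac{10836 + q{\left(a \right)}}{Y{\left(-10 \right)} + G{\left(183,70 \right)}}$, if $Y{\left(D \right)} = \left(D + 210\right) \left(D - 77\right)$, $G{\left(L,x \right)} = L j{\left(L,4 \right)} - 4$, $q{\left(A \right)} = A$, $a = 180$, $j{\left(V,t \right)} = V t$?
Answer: $\frac{81}{857} \approx 0.094516$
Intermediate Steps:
$G{\left(L,x \right)} = -4 + 4 L^{2}$ ($G{\left(L,x \right)} = L L 4 - 4 = L 4 L - 4 = 4 L^{2} - 4 = -4 + 4 L^{2}$)
$Y{\left(D \right)} = \left(-77 + D\right) \left(210 + D\right)$ ($Y{\left(D \right)} = \left(210 + D\right) \left(-77 + D\right) = \left(-77 + D\right) \left(210 + D\right)$)
$\frac{10836 + q{\left(a \right)}}{Y{\left(-10 \right)} + G{\left(183,70 \right)}} = \frac{10836 + 180}{\left(-16170 + \left(-10\right)^{2} + 133 \left(-10\right)\right) - \left(4 - 4 \cdot 183^{2}\right)} = \frac{11016}{\left(-16170 + 100 - 1330\right) + \left(-4 + 4 \cdot 33489\right)} = \frac{11016}{-17400 + \left(-4 + 133956\right)} = \frac{11016}{-17400 + 133952} = \frac{11016}{116552} = 11016 \cdot \frac{1}{116552} = \frac{81}{857}$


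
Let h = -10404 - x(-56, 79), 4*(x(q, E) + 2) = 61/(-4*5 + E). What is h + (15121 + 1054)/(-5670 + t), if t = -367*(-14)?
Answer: -163730207/15694 ≈ -10433.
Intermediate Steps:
t = 5138
x(q, E) = -2 + 61/(4*(-20 + E)) (x(q, E) = -2 + (61/(-4*5 + E))/4 = -2 + (61/(-20 + E))/4 = -2 + 61/(4*(-20 + E)))
h = -2454933/236 (h = -10404 - (221 - 8*79)/(4*(-20 + 79)) = -10404 - (221 - 632)/(4*59) = -10404 - (-411)/(4*59) = -10404 - 1*(-411/236) = -10404 + 411/236 = -2454933/236 ≈ -10402.)
h + (15121 + 1054)/(-5670 + t) = -2454933/236 + (15121 + 1054)/(-5670 + 5138) = -2454933/236 + 16175/(-532) = -2454933/236 + 16175*(-1/532) = -2454933/236 - 16175/532 = -163730207/15694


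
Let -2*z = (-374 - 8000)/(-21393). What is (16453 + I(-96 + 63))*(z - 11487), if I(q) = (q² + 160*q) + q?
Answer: -3005222673362/21393 ≈ -1.4048e+8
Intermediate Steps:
I(q) = q² + 161*q
z = -4187/21393 (z = -(-374 - 8000)/(2*(-21393)) = -(-4187)*(-1)/21393 = -½*8374/21393 = -4187/21393 ≈ -0.19572)
(16453 + I(-96 + 63))*(z - 11487) = (16453 + (-96 + 63)*(161 + (-96 + 63)))*(-4187/21393 - 11487) = (16453 - 33*(161 - 33))*(-245745578/21393) = (16453 - 33*128)*(-245745578/21393) = (16453 - 4224)*(-245745578/21393) = 12229*(-245745578/21393) = -3005222673362/21393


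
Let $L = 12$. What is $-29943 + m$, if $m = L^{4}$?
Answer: $-9207$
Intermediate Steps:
$m = 20736$ ($m = 12^{4} = 20736$)
$-29943 + m = -29943 + 20736 = -9207$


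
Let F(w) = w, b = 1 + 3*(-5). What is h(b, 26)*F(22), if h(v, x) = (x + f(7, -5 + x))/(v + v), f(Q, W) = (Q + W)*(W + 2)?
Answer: -3685/7 ≈ -526.43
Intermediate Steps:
f(Q, W) = (2 + W)*(Q + W) (f(Q, W) = (Q + W)*(2 + W) = (2 + W)*(Q + W))
b = -14 (b = 1 - 15 = -14)
h(v, x) = (-31 + (-5 + x)² + 10*x)/(2*v) (h(v, x) = (x + ((-5 + x)² + 2*7 + 2*(-5 + x) + 7*(-5 + x)))/(v + v) = (x + ((-5 + x)² + 14 + (-10 + 2*x) + (-35 + 7*x)))/((2*v)) = (x + (-31 + (-5 + x)² + 9*x))*(1/(2*v)) = (-31 + (-5 + x)² + 10*x)*(1/(2*v)) = (-31 + (-5 + x)² + 10*x)/(2*v))
h(b, 26)*F(22) = ((½)*(-6 + 26²)/(-14))*22 = ((½)*(-1/14)*(-6 + 676))*22 = ((½)*(-1/14)*670)*22 = -335/14*22 = -3685/7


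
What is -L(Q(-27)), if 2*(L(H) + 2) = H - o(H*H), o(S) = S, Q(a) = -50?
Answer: 1277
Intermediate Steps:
L(H) = -2 + H/2 - H²/2 (L(H) = -2 + (H - H*H)/2 = -2 + (H - H²)/2 = -2 + (H/2 - H²/2) = -2 + H/2 - H²/2)
-L(Q(-27)) = -(-2 + (½)*(-50) - ½*(-50)²) = -(-2 - 25 - ½*2500) = -(-2 - 25 - 1250) = -1*(-1277) = 1277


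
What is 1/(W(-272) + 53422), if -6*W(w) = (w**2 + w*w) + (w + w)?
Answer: 3/86554 ≈ 3.4660e-5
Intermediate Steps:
W(w) = -w/3 - w**2/3 (W(w) = -((w**2 + w*w) + (w + w))/6 = -((w**2 + w**2) + 2*w)/6 = -(2*w**2 + 2*w)/6 = -(2*w + 2*w**2)/6 = -w/3 - w**2/3)
1/(W(-272) + 53422) = 1/(-1/3*(-272)*(1 - 272) + 53422) = 1/(-1/3*(-272)*(-271) + 53422) = 1/(-73712/3 + 53422) = 1/(86554/3) = 3/86554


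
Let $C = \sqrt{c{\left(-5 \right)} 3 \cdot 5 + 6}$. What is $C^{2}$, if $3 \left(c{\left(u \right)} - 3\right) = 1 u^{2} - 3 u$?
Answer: $251$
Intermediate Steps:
$c{\left(u \right)} = 3 - u + \frac{u^{2}}{3}$ ($c{\left(u \right)} = 3 + \frac{1 u^{2} - 3 u}{3} = 3 + \frac{u^{2} - 3 u}{3} = 3 + \left(- u + \frac{u^{2}}{3}\right) = 3 - u + \frac{u^{2}}{3}$)
$C = \sqrt{251}$ ($C = \sqrt{\left(3 - -5 + \frac{\left(-5\right)^{2}}{3}\right) 3 \cdot 5 + 6} = \sqrt{\left(3 + 5 + \frac{1}{3} \cdot 25\right) 3 \cdot 5 + 6} = \sqrt{\left(3 + 5 + \frac{25}{3}\right) 3 \cdot 5 + 6} = \sqrt{\frac{49}{3} \cdot 3 \cdot 5 + 6} = \sqrt{49 \cdot 5 + 6} = \sqrt{245 + 6} = \sqrt{251} \approx 15.843$)
$C^{2} = \left(\sqrt{251}\right)^{2} = 251$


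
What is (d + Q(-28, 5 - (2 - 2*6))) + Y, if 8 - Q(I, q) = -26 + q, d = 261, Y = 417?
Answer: 697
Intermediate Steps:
Q(I, q) = 34 - q (Q(I, q) = 8 - (-26 + q) = 8 + (26 - q) = 34 - q)
(d + Q(-28, 5 - (2 - 2*6))) + Y = (261 + (34 - (5 - (2 - 2*6)))) + 417 = (261 + (34 - (5 - (2 - 12)))) + 417 = (261 + (34 - (5 - 1*(-10)))) + 417 = (261 + (34 - (5 + 10))) + 417 = (261 + (34 - 1*15)) + 417 = (261 + (34 - 15)) + 417 = (261 + 19) + 417 = 280 + 417 = 697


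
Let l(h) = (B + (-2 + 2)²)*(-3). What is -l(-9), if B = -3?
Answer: -9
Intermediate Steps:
l(h) = 9 (l(h) = (-3 + (-2 + 2)²)*(-3) = (-3 + 0²)*(-3) = (-3 + 0)*(-3) = -3*(-3) = 9)
-l(-9) = -1*9 = -9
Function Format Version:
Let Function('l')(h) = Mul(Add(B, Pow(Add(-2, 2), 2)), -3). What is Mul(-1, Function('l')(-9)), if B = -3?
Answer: -9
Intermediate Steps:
Function('l')(h) = 9 (Function('l')(h) = Mul(Add(-3, Pow(Add(-2, 2), 2)), -3) = Mul(Add(-3, Pow(0, 2)), -3) = Mul(Add(-3, 0), -3) = Mul(-3, -3) = 9)
Mul(-1, Function('l')(-9)) = Mul(-1, 9) = -9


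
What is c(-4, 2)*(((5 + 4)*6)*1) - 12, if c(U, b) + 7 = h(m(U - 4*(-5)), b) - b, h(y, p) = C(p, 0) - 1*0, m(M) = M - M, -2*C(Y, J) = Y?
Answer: -552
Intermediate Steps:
C(Y, J) = -Y/2
m(M) = 0
h(y, p) = -p/2 (h(y, p) = -p/2 - 1*0 = -p/2 + 0 = -p/2)
c(U, b) = -7 - 3*b/2 (c(U, b) = -7 + (-b/2 - b) = -7 - 3*b/2)
c(-4, 2)*(((5 + 4)*6)*1) - 12 = (-7 - 3/2*2)*(((5 + 4)*6)*1) - 12 = (-7 - 3)*((9*6)*1) - 12 = -540 - 12 = -552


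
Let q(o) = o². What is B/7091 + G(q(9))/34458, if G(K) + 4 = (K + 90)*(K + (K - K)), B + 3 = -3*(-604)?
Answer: 160523599/244341678 ≈ 0.65696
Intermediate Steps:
B = 1809 (B = -3 - 3*(-604) = -3 + 1812 = 1809)
G(K) = -4 + K*(90 + K) (G(K) = -4 + (K + 90)*(K + (K - K)) = -4 + (90 + K)*(K + 0) = -4 + (90 + K)*K = -4 + K*(90 + K))
B/7091 + G(q(9))/34458 = 1809/7091 + (-4 + (9²)² + 90*9²)/34458 = 1809*(1/7091) + (-4 + 81² + 90*81)*(1/34458) = 1809/7091 + (-4 + 6561 + 7290)*(1/34458) = 1809/7091 + 13847*(1/34458) = 1809/7091 + 13847/34458 = 160523599/244341678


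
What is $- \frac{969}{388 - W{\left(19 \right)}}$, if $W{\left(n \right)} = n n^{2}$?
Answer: $\frac{323}{2157} \approx 0.14974$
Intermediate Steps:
$W{\left(n \right)} = n^{3}$
$- \frac{969}{388 - W{\left(19 \right)}} = - \frac{969}{388 - 19^{3}} = - \frac{969}{388 - 6859} = - \frac{969}{-6471} = \left(-969\right) \left(- \frac{1}{6471}\right) = \frac{323}{2157}$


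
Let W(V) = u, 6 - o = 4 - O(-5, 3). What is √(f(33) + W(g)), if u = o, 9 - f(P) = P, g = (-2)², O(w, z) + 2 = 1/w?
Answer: 11*I*√5/5 ≈ 4.9193*I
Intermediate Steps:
O(w, z) = -2 + 1/w
g = 4
f(P) = 9 - P
o = -⅕ (o = 6 - (4 - (-2 + 1/(-5))) = 6 - (4 - (-2 - ⅕)) = 6 - (4 - 1*(-11/5)) = 6 - (4 + 11/5) = 6 - 1*31/5 = 6 - 31/5 = -⅕ ≈ -0.20000)
u = -⅕ ≈ -0.20000
W(V) = -⅕
√(f(33) + W(g)) = √((9 - 1*33) - ⅕) = √((9 - 33) - ⅕) = √(-24 - ⅕) = √(-121/5) = 11*I*√5/5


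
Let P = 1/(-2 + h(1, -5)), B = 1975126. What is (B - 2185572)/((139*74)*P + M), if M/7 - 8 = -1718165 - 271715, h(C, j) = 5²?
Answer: 2420129/160179553 ≈ 0.015109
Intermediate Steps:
h(C, j) = 25
M = -13929104 (M = 56 + 7*(-1718165 - 271715) = 56 + 7*(-1989880) = 56 - 13929160 = -13929104)
P = 1/23 (P = 1/(-2 + 25) = 1/23 ≈ 0.043478)
(B - 2185572)/((139*74)*P + M) = (1975126 - 2185572)/((139*74)*(1/23) - 13929104) = -210446/(10286*(1/23) - 13929104) = -210446/(10286/23 - 13929104) = -210446/(-320359106/23) = -210446*(-23/320359106) = 2420129/160179553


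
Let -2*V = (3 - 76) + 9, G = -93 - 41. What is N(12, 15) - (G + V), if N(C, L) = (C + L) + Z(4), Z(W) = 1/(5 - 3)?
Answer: 259/2 ≈ 129.50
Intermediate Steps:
Z(W) = ½ (Z(W) = 1/2 = ½)
G = -134
V = 32 (V = -((3 - 76) + 9)/2 = -(-73 + 9)/2 = -½*(-64) = 32)
N(C, L) = ½ + C + L (N(C, L) = (C + L) + ½ = ½ + C + L)
N(12, 15) - (G + V) = (½ + 12 + 15) - (-134 + 32) = 55/2 - 1*(-102) = 55/2 + 102 = 259/2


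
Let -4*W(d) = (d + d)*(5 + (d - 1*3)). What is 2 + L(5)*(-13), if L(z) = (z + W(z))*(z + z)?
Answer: 1627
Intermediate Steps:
W(d) = -d*(2 + d)/2 (W(d) = -(d + d)*(5 + (d - 1*3))/4 = -2*d*(5 + (d - 3))/4 = -2*d*(5 + (-3 + d))/4 = -2*d*(2 + d)/4 = -d*(2 + d)/2)
L(z) = 2*z*(z - z*(2 + z)/2) (L(z) = (z - z*(2 + z)/2)*(z + z) = (z - z*(2 + z)/2)*(2*z) = 2*z*(z - z*(2 + z)/2))
2 + L(5)*(-13) = 2 - 1*5³*(-13) = 2 - 1*125*(-13) = 2 - 125*(-13) = 2 + 1625 = 1627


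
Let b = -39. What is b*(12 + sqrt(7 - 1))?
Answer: -468 - 39*sqrt(6) ≈ -563.53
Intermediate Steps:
b*(12 + sqrt(7 - 1)) = -39*(12 + sqrt(7 - 1)) = -39*(12 + sqrt(6)) = -468 - 39*sqrt(6)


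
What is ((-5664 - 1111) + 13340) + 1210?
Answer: 7775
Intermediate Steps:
((-5664 - 1111) + 13340) + 1210 = (-6775 + 13340) + 1210 = 6565 + 1210 = 7775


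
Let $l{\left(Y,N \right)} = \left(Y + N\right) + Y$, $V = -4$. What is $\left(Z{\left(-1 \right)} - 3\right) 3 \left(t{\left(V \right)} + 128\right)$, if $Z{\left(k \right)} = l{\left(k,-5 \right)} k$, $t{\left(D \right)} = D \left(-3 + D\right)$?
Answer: $1872$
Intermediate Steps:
$l{\left(Y,N \right)} = N + 2 Y$ ($l{\left(Y,N \right)} = \left(N + Y\right) + Y = N + 2 Y$)
$Z{\left(k \right)} = k \left(-5 + 2 k\right)$ ($Z{\left(k \right)} = \left(-5 + 2 k\right) k = k \left(-5 + 2 k\right)$)
$\left(Z{\left(-1 \right)} - 3\right) 3 \left(t{\left(V \right)} + 128\right) = \left(- (-5 + 2 \left(-1\right)) - 3\right) 3 \left(- 4 \left(-3 - 4\right) + 128\right) = \left(- (-5 - 2) - 3\right) 3 \left(\left(-4\right) \left(-7\right) + 128\right) = \left(\left(-1\right) \left(-7\right) - 3\right) 3 \left(28 + 128\right) = \left(7 - 3\right) 3 \cdot 156 = 4 \cdot 3 \cdot 156 = 12 \cdot 156 = 1872$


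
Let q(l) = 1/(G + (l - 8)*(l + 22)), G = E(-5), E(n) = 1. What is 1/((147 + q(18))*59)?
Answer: 401/3477932 ≈ 0.00011530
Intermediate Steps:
G = 1
q(l) = 1/(1 + (-8 + l)*(22 + l)) (q(l) = 1/(1 + (l - 8)*(l + 22)) = 1/(1 + (-8 + l)*(22 + l)))
1/((147 + q(18))*59) = 1/((147 + 1/(-175 + 18**2 + 14*18))*59) = 1/((147 + 1/(-175 + 324 + 252))*59) = 1/((147 + 1/401)*59) = 1/((58948/401)*59) = 1/(3477932/401) = 401/3477932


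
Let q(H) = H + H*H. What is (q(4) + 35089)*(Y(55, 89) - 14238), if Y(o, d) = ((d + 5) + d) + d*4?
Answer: -480958191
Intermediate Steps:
q(H) = H + H**2
Y(o, d) = 5 + 6*d (Y(o, d) = ((5 + d) + d) + 4*d = (5 + 2*d) + 4*d = 5 + 6*d)
(q(4) + 35089)*(Y(55, 89) - 14238) = (4*(1 + 4) + 35089)*((5 + 6*89) - 14238) = (4*5 + 35089)*((5 + 534) - 14238) = (20 + 35089)*(539 - 14238) = 35109*(-13699) = -480958191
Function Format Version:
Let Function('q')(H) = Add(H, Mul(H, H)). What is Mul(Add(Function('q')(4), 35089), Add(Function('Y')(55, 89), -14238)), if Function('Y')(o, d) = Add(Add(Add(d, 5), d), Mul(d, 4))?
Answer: -480958191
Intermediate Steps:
Function('q')(H) = Add(H, Pow(H, 2))
Function('Y')(o, d) = Add(5, Mul(6, d)) (Function('Y')(o, d) = Add(Add(Add(5, d), d), Mul(4, d)) = Add(Add(5, Mul(2, d)), Mul(4, d)) = Add(5, Mul(6, d)))
Mul(Add(Function('q')(4), 35089), Add(Function('Y')(55, 89), -14238)) = Mul(Add(Mul(4, Add(1, 4)), 35089), Add(Add(5, Mul(6, 89)), -14238)) = Mul(Add(Mul(4, 5), 35089), Add(Add(5, 534), -14238)) = Mul(Add(20, 35089), Add(539, -14238)) = Mul(35109, -13699) = -480958191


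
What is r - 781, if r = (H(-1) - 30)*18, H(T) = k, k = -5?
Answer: -1411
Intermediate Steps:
H(T) = -5
r = -630 (r = (-5 - 30)*18 = -35*18 = -630)
r - 781 = -630 - 781 = -1411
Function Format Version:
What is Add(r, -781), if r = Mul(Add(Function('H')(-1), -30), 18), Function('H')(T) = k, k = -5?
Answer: -1411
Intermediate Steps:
Function('H')(T) = -5
r = -630 (r = Mul(Add(-5, -30), 18) = Mul(-35, 18) = -630)
Add(r, -781) = Add(-630, -781) = -1411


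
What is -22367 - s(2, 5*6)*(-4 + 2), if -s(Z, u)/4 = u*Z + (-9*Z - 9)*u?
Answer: -16367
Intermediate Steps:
s(Z, u) = -4*Z*u - 4*u*(-9 - 9*Z) (s(Z, u) = -4*(u*Z + (-9*Z - 9)*u) = -4*(Z*u + (-9 - 9*Z)*u) = -4*(Z*u + u*(-9 - 9*Z)) = -4*Z*u - 4*u*(-9 - 9*Z))
-22367 - s(2, 5*6)*(-4 + 2) = -22367 - 4*(5*6)*(9 + 8*2)*(-4 + 2) = -22367 - 4*30*(9 + 16)*(-2) = -22367 - 4*30*25*(-2) = -22367 - 3000*(-2) = -22367 - 1*(-6000) = -22367 + 6000 = -16367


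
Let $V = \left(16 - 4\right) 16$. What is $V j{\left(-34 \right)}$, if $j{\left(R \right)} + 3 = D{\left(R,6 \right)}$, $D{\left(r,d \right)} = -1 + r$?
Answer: $-7296$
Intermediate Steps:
$V = 192$ ($V = 12 \cdot 16 = 192$)
$j{\left(R \right)} = -4 + R$ ($j{\left(R \right)} = -3 + \left(-1 + R\right) = -4 + R$)
$V j{\left(-34 \right)} = 192 \left(-4 - 34\right) = 192 \left(-38\right) = -7296$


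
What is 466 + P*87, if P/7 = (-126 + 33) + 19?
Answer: -44600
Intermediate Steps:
P = -518 (P = 7*((-126 + 33) + 19) = 7*(-93 + 19) = 7*(-74) = -518)
466 + P*87 = 466 - 518*87 = 466 - 45066 = -44600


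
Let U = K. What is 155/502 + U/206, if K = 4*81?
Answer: 97289/51706 ≈ 1.8816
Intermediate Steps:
K = 324
U = 324
155/502 + U/206 = 155/502 + 324/206 = 155*(1/502) + 324*(1/206) = 155/502 + 162/103 = 97289/51706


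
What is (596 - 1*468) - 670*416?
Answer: -278592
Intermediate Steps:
(596 - 1*468) - 670*416 = (596 - 468) - 278720 = 128 - 278720 = -278592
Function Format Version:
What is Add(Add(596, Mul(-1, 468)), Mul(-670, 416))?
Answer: -278592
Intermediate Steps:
Add(Add(596, Mul(-1, 468)), Mul(-670, 416)) = Add(Add(596, -468), -278720) = Add(128, -278720) = -278592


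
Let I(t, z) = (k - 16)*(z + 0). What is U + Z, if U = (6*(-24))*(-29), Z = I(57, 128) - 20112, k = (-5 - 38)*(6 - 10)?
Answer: 4032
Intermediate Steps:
k = 172 (k = -43*(-4) = 172)
I(t, z) = 156*z (I(t, z) = (172 - 16)*(z + 0) = 156*z)
Z = -144 (Z = 156*128 - 20112 = 19968 - 20112 = -144)
U = 4176 (U = -144*(-29) = 4176)
U + Z = 4176 - 144 = 4032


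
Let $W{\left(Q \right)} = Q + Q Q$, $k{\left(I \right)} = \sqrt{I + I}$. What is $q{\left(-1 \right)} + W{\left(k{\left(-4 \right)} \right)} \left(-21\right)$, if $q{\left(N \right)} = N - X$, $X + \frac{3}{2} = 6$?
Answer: $\frac{325}{2} - 42 i \sqrt{2} \approx 162.5 - 59.397 i$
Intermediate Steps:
$X = \frac{9}{2}$ ($X = - \frac{3}{2} + 6 = \frac{9}{2} \approx 4.5$)
$q{\left(N \right)} = - \frac{9}{2} + N$ ($q{\left(N \right)} = N - \frac{9}{2} = - \frac{9}{2} + N$)
$k{\left(I \right)} = \sqrt{2} \sqrt{I}$ ($k{\left(I \right)} = \sqrt{2 I} = \sqrt{2} \sqrt{I}$)
$W{\left(Q \right)} = Q + Q^{2}$
$q{\left(-1 \right)} + W{\left(k{\left(-4 \right)} \right)} \left(-21\right) = \left(- \frac{9}{2} - 1\right) + \sqrt{2} \sqrt{-4} \left(1 + \sqrt{2} \sqrt{-4}\right) \left(-21\right) = - \frac{11}{2} + \sqrt{2} \cdot 2 i \left(1 + \sqrt{2} \cdot 2 i\right) \left(-21\right) = - \frac{11}{2} + 2 i \sqrt{2} \left(1 + 2 i \sqrt{2}\right) \left(-21\right) = - \frac{11}{2} - 42 i \sqrt{2} \left(1 + 2 i \sqrt{2}\right)$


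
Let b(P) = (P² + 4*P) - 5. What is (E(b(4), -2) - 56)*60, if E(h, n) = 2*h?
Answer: -120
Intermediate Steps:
b(P) = -5 + P² + 4*P
(E(b(4), -2) - 56)*60 = (2*(-5 + 4² + 4*4) - 56)*60 = (2*(-5 + 16 + 16) - 56)*60 = (2*27 - 56)*60 = (54 - 56)*60 = -2*60 = -120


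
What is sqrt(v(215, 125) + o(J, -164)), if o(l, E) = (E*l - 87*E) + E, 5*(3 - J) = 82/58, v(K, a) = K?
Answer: sqrt(291687655)/145 ≈ 117.79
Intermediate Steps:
J = 394/145 (J = 3 - 82/(5*58) = 3 - 1/5*41/29 = 3 - 41/145 = 394/145 ≈ 2.7172)
o(l, E) = -86*E + E*l (o(l, E) = (-87*E + E*l) + E = -86*E + E*l)
sqrt(v(215, 125) + o(J, -164)) = sqrt(215 - 164*(-86 + 394/145)) = sqrt(215 - 164*(-12076/145)) = sqrt(215 + 1980464/145) = sqrt(2011639/145) = sqrt(291687655)/145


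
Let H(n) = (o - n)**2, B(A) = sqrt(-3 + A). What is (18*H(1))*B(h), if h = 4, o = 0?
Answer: 18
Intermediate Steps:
H(n) = n**2 (H(n) = (0 - n)**2 = (-n)**2 = n**2)
(18*H(1))*B(h) = (18*1**2)*sqrt(-3 + 4) = (18*1)*sqrt(1) = 18*1 = 18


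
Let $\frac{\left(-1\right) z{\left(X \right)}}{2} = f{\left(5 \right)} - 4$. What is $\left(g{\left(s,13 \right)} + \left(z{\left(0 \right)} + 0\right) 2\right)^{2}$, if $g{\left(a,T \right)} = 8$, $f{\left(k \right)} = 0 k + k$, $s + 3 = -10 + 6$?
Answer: $16$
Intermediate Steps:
$s = -7$ ($s = -3 + \left(-10 + 6\right) = -3 - 4 = -7$)
$f{\left(k \right)} = k$ ($f{\left(k \right)} = 0 + k = k$)
$z{\left(X \right)} = -2$ ($z{\left(X \right)} = - 2 \left(5 - 4\right) = \left(-2\right) 1 = -2$)
$\left(g{\left(s,13 \right)} + \left(z{\left(0 \right)} + 0\right) 2\right)^{2} = \left(8 + \left(-2 + 0\right) 2\right)^{2} = \left(8 - 4\right)^{2} = 4^{2} = 16$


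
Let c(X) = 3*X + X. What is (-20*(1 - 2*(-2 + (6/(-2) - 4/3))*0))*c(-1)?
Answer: 80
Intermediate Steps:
c(X) = 4*X
(-20*(1 - 2*(-2 + (6/(-2) - 4/3))*0))*c(-1) = (-20*(1 - 2*(-2 + (6/(-2) - 4/3))*0))*(4*(-1)) = -20*(1 - 2*(-2 + (6*(-1/2) - 4*1/3))*0)*(-4) = -20*(1 - 2*(-2 + (-3 - 4/3))*0)*(-4) = -20*(1 - 2*(-2 - 13/3)*0)*(-4) = -20*(1 - 2*(-19/3)*0)*(-4) = -20*(1 + (38/3)*0)*(-4) = -20*(1 + 0)*(-4) = -20*1*(-4) = -20*(-4) = 80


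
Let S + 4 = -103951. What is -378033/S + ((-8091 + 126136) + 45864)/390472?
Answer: 164650461671/40591516760 ≈ 4.0563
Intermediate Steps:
S = -103955 (S = -4 - 103951 = -103955)
-378033/S + ((-8091 + 126136) + 45864)/390472 = -378033/(-103955) + ((-8091 + 126136) + 45864)/390472 = -378033*(-1/103955) + (118045 + 45864)*(1/390472) = 378033/103955 + 163909*(1/390472) = 378033/103955 + 163909/390472 = 164650461671/40591516760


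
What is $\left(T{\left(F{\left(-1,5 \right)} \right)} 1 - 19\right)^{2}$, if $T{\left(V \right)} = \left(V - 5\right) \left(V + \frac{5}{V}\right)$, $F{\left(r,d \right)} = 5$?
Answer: $361$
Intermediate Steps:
$T{\left(V \right)} = \left(-5 + V\right) \left(V + \frac{5}{V}\right)$
$\left(T{\left(F{\left(-1,5 \right)} \right)} 1 - 19\right)^{2} = \left(\left(5 + 5^{2} - \frac{25}{5} - 25\right) 1 - 19\right)^{2} = \left(\left(5 + 25 - 5 - 25\right) 1 - 19\right)^{2} = \left(0 \cdot 1 - 19\right)^{2} = \left(0 - 19\right)^{2} = \left(-19\right)^{2} = 361$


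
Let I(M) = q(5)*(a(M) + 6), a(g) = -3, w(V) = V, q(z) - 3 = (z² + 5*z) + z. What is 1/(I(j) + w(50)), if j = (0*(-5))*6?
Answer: 1/224 ≈ 0.0044643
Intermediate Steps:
q(z) = 3 + z² + 6*z (q(z) = 3 + ((z² + 5*z) + z) = 3 + (z² + 6*z) = 3 + z² + 6*z)
j = 0 (j = 0*6 = 0)
I(M) = 174 (I(M) = (3 + 5² + 6*5)*(-3 + 6) = (3 + 25 + 30)*3 = 58*3 = 174)
1/(I(j) + w(50)) = 1/(174 + 50) = 1/224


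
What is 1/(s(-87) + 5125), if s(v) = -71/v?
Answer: 87/445946 ≈ 0.00019509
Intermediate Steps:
1/(s(-87) + 5125) = 1/(-71/(-87) + 5125) = 1/(-71*(-1/87) + 5125) = 1/(71/87 + 5125) = 1/(445946/87) = 87/445946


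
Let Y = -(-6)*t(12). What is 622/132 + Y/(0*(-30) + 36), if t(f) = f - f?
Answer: 311/66 ≈ 4.7121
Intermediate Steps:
t(f) = 0
Y = 0 (Y = -(-6)*0 = -1*0 = 0)
622/132 + Y/(0*(-30) + 36) = 622/132 + 0/(0*(-30) + 36) = 622*(1/132) + 0/(0 + 36) = 311/66 + 0/36 = 311/66 + 0*(1/36) = 311/66 + 0 = 311/66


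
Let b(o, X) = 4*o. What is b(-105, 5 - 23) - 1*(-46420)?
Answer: 46000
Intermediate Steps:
b(-105, 5 - 23) - 1*(-46420) = 4*(-105) - 1*(-46420) = -420 + 46420 = 46000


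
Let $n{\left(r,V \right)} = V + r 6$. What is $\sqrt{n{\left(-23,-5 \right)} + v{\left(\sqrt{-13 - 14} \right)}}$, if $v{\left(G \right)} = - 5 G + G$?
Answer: $\sqrt{-143 - 12 i \sqrt{3}} \approx 0.86677 - 11.99 i$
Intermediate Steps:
$n{\left(r,V \right)} = V + 6 r$
$v{\left(G \right)} = - 4 G$
$\sqrt{n{\left(-23,-5 \right)} + v{\left(\sqrt{-13 - 14} \right)}} = \sqrt{\left(-5 + 6 \left(-23\right)\right) - 4 \sqrt{-13 - 14}} = \sqrt{\left(-5 - 138\right) - 4 \sqrt{-27}} = \sqrt{-143 - 4 \cdot 3 i \sqrt{3}} = \sqrt{-143 - 12 i \sqrt{3}}$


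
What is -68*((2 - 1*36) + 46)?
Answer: -816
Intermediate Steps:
-68*((2 - 1*36) + 46) = -68*((2 - 36) + 46) = -68*(-34 + 46) = -68*12 = -816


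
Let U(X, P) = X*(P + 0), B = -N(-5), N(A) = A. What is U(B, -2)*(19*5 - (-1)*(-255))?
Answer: 1600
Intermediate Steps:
B = 5 (B = -1*(-5) = 5)
U(X, P) = P*X (U(X, P) = X*P = P*X)
U(B, -2)*(19*5 - (-1)*(-255)) = (-2*5)*(19*5 - (-1)*(-255)) = -10*(95 - 1*255) = -10*(95 - 255) = -10*(-160) = 1600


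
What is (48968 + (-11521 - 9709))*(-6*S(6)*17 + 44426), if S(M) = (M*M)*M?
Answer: 621164772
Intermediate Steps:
S(M) = M³ (S(M) = M²*M = M³)
(48968 + (-11521 - 9709))*(-6*S(6)*17 + 44426) = (48968 + (-11521 - 9709))*(-6*6³*17 + 44426) = (48968 - 21230)*(-6*216*17 + 44426) = 27738*(-1296*17 + 44426) = 27738*(-22032 + 44426) = 27738*22394 = 621164772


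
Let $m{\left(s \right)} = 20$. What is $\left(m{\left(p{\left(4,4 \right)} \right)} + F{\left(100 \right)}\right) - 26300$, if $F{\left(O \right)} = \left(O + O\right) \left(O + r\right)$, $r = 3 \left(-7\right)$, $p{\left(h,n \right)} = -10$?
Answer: $-10480$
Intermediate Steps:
$r = -21$
$F{\left(O \right)} = 2 O \left(-21 + O\right)$ ($F{\left(O \right)} = \left(O + O\right) \left(O - 21\right) = 2 O \left(-21 + O\right)$)
$\left(m{\left(p{\left(4,4 \right)} \right)} + F{\left(100 \right)}\right) - 26300 = \left(20 + 2 \cdot 100 \left(-21 + 100\right)\right) - 26300 = \left(20 + 2 \cdot 100 \cdot 79\right) - 26300 = \left(20 + 15800\right) - 26300 = 15820 - 26300 = -10480$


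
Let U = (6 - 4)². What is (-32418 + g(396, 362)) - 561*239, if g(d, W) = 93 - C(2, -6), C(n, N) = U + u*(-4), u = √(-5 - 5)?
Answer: -166408 + 4*I*√10 ≈ -1.6641e+5 + 12.649*I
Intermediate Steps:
u = I*√10 (u = √(-10) = I*√10 ≈ 3.1623*I)
U = 4 (U = 2² = 4)
C(n, N) = 4 - 4*I*√10 (C(n, N) = 4 + (I*√10)*(-4) = 4 - 4*I*√10)
g(d, W) = 89 + 4*I*√10 (g(d, W) = 93 - (4 - 4*I*√10) = 93 + (-4 + 4*I*√10) = 89 + 4*I*√10)
(-32418 + g(396, 362)) - 561*239 = (-32418 + (89 + 4*I*√10)) - 561*239 = (-32329 + 4*I*√10) - 134079 = -166408 + 4*I*√10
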